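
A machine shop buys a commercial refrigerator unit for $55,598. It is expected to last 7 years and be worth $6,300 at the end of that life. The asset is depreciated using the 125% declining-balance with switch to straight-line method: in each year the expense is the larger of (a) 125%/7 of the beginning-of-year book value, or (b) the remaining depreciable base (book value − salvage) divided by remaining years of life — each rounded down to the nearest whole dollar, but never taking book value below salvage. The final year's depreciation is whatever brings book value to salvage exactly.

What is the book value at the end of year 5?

Depreciable base = $55,598 − $6,300 = $49,298.
Year 1: DB = ⌊$55,598 × 125%/7⌋ = $9,928; SL = ⌊$49,298/7⌋ = $7,042 → take DB $9,928. Book value $45,670.
Year 2: DB = ⌊$45,670 × 125%/7⌋ = $8,155; SL = ⌊$39,370/6⌋ = $6,561 → take DB $8,155. Book value $37,515.
Year 3: DB = ⌊$37,515 × 125%/7⌋ = $6,699; SL = ⌊$31,215/5⌋ = $6,243 → take DB $6,699. Book value $30,816.
Year 4: DB = ⌊$30,816 × 125%/7⌋ = $5,502; SL = ⌊$24,516/4⌋ = $6,129 → take SL $6,129. Book value $24,687.
Year 5: DB = ⌊$24,687 × 125%/7⌋ = $4,408; SL = ⌊$18,387/3⌋ = $6,129 → take SL $6,129. Book value $18,558.

$18,558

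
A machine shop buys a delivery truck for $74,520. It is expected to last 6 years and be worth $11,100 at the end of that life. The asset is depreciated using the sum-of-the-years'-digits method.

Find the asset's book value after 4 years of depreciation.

Depreciable base = $74,520 − $11,100 = $63,420.
Sum of the years' digits = 6+5+4+3+2+1 = 21.
Year 1: $63,420 × 6/21 = $18,120. Book value $56,400.
Year 2: $63,420 × 5/21 = $15,100. Book value $41,300.
Year 3: $63,420 × 4/21 = $12,080. Book value $29,220.
Year 4: $63,420 × 3/21 = $9,060. Book value $20,160.

$20,160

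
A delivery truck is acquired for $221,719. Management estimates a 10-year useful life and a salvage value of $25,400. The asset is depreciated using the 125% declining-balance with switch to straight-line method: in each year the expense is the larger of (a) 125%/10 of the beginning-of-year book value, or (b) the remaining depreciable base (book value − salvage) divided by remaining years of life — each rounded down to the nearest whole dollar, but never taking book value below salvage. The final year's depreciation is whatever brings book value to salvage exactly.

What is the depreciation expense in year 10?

Depreciable base = $221,719 − $25,400 = $196,319.
Year 1: DB = ⌊$221,719 × 125%/10⌋ = $27,714; SL = ⌊$196,319/10⌋ = $19,631 → take DB $27,714. Book value $194,005.
Year 2: DB = ⌊$194,005 × 125%/10⌋ = $24,250; SL = ⌊$168,605/9⌋ = $18,733 → take DB $24,250. Book value $169,755.
Year 3: DB = ⌊$169,755 × 125%/10⌋ = $21,219; SL = ⌊$144,355/8⌋ = $18,044 → take DB $21,219. Book value $148,536.
Year 4: DB = ⌊$148,536 × 125%/10⌋ = $18,567; SL = ⌊$123,136/7⌋ = $17,590 → take DB $18,567. Book value $129,969.
Year 5: DB = ⌊$129,969 × 125%/10⌋ = $16,246; SL = ⌊$104,569/6⌋ = $17,428 → take SL $17,428. Book value $112,541.
Year 6: DB = ⌊$112,541 × 125%/10⌋ = $14,067; SL = ⌊$87,141/5⌋ = $17,428 → take SL $17,428. Book value $95,113.
Year 7: DB = ⌊$95,113 × 125%/10⌋ = $11,889; SL = ⌊$69,713/4⌋ = $17,428 → take SL $17,428. Book value $77,685.
Year 8: DB = ⌊$77,685 × 125%/10⌋ = $9,710; SL = ⌊$52,285/3⌋ = $17,428 → take SL $17,428. Book value $60,257.
Year 9: DB = ⌊$60,257 × 125%/10⌋ = $7,532; SL = ⌊$34,857/2⌋ = $17,428 → take SL $17,428. Book value $42,829.
Year 10 (final): $42,829 − $25,400 = $17,429. Book value $25,400.

$17,429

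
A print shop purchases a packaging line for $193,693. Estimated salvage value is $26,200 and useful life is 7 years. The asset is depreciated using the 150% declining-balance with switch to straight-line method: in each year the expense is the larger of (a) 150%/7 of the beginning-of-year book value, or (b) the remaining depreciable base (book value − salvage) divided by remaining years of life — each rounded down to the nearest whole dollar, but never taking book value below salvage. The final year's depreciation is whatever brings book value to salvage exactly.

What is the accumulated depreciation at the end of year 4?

$119,872

Depreciable base = $193,693 − $26,200 = $167,493.
Year 1: DB = ⌊$193,693 × 150%/7⌋ = $41,505; SL = ⌊$167,493/7⌋ = $23,927 → take DB $41,505. Book value $152,188.
Year 2: DB = ⌊$152,188 × 150%/7⌋ = $32,611; SL = ⌊$125,988/6⌋ = $20,998 → take DB $32,611. Book value $119,577.
Year 3: DB = ⌊$119,577 × 150%/7⌋ = $25,623; SL = ⌊$93,377/5⌋ = $18,675 → take DB $25,623. Book value $93,954.
Year 4: DB = ⌊$93,954 × 150%/7⌋ = $20,133; SL = ⌊$67,754/4⌋ = $16,938 → take DB $20,133. Book value $73,821.
Accumulated through year 4 = $193,693 − $73,821 = $119,872.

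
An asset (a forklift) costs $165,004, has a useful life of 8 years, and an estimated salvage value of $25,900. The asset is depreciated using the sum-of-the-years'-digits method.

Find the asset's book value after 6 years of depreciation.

$37,492

Depreciable base = $165,004 − $25,900 = $139,104.
Sum of the years' digits = 8+7+6+5+4+3+2+1 = 36.
Year 1: $139,104 × 8/36 = $30,912. Book value $134,092.
Year 2: $139,104 × 7/36 = $27,048. Book value $107,044.
Year 3: $139,104 × 6/36 = $23,184. Book value $83,860.
Year 4: $139,104 × 5/36 = $19,320. Book value $64,540.
Year 5: $139,104 × 4/36 = $15,456. Book value $49,084.
Year 6: $139,104 × 3/36 = $11,592. Book value $37,492.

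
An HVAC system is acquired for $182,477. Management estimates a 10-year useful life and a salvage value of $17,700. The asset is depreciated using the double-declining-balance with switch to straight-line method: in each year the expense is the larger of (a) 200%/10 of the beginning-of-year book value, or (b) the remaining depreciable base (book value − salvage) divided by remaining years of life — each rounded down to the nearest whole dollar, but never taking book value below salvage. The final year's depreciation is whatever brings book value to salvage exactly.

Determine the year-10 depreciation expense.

$6,458

Depreciable base = $182,477 − $17,700 = $164,777.
Year 1: DB = ⌊$182,477 × 200%/10⌋ = $36,495; SL = ⌊$164,777/10⌋ = $16,477 → take DB $36,495. Book value $145,982.
Year 2: DB = ⌊$145,982 × 200%/10⌋ = $29,196; SL = ⌊$128,282/9⌋ = $14,253 → take DB $29,196. Book value $116,786.
Year 3: DB = ⌊$116,786 × 200%/10⌋ = $23,357; SL = ⌊$99,086/8⌋ = $12,385 → take DB $23,357. Book value $93,429.
Year 4: DB = ⌊$93,429 × 200%/10⌋ = $18,685; SL = ⌊$75,729/7⌋ = $10,818 → take DB $18,685. Book value $74,744.
Year 5: DB = ⌊$74,744 × 200%/10⌋ = $14,948; SL = ⌊$57,044/6⌋ = $9,507 → take DB $14,948. Book value $59,796.
Year 6: DB = ⌊$59,796 × 200%/10⌋ = $11,959; SL = ⌊$42,096/5⌋ = $8,419 → take DB $11,959. Book value $47,837.
Year 7: DB = ⌊$47,837 × 200%/10⌋ = $9,567; SL = ⌊$30,137/4⌋ = $7,534 → take DB $9,567. Book value $38,270.
Year 8: DB = ⌊$38,270 × 200%/10⌋ = $7,654; SL = ⌊$20,570/3⌋ = $6,856 → take DB $7,654. Book value $30,616.
Year 9: DB = ⌊$30,616 × 200%/10⌋ = $6,123; SL = ⌊$12,916/2⌋ = $6,458 → take SL $6,458. Book value $24,158.
Year 10 (final): $24,158 − $17,700 = $6,458. Book value $17,700.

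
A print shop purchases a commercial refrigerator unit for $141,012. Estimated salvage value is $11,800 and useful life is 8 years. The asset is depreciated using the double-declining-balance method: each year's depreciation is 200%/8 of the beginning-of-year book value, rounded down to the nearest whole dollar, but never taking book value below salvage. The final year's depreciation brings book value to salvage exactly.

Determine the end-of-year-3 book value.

$59,490

Depreciable base = $141,012 − $11,800 = $129,212.
Year 1: ⌊$141,012 × 200%/8⌋ = $35,253. Book value $105,759.
Year 2: ⌊$105,759 × 200%/8⌋ = $26,439. Book value $79,320.
Year 3: ⌊$79,320 × 200%/8⌋ = $19,830. Book value $59,490.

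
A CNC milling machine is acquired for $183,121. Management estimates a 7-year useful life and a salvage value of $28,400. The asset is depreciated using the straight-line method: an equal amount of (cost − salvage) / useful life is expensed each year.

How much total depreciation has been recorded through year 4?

$88,412

Depreciable base = $183,121 − $28,400 = $154,721.
Annual expense = $154,721 / 7 = $22,103.
End of year 1: book value $161,018.
End of year 2: book value $138,915.
End of year 3: book value $116,812.
End of year 4: book value $94,709.
Accumulated through year 4 = $183,121 − $94,709 = $88,412.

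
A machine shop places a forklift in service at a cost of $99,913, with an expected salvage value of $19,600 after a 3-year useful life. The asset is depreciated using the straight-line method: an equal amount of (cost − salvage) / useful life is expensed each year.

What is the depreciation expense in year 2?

Depreciable base = $99,913 − $19,600 = $80,313.
Annual expense = $80,313 / 3 = $26,771.

$26,771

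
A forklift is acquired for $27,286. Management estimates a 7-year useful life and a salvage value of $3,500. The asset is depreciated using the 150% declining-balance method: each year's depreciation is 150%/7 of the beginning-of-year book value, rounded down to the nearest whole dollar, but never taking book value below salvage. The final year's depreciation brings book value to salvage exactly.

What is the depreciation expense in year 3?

Depreciable base = $27,286 − $3,500 = $23,786.
Year 1: ⌊$27,286 × 150%/7⌋ = $5,847. Book value $21,439.
Year 2: ⌊$21,439 × 150%/7⌋ = $4,594. Book value $16,845.
Year 3: ⌊$16,845 × 150%/7⌋ = $3,609. Book value $13,236.

$3,609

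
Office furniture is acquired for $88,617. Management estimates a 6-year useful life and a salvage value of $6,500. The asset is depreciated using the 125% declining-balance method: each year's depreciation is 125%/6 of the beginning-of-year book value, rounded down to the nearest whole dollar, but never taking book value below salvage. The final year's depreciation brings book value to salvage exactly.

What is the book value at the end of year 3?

Depreciable base = $88,617 − $6,500 = $82,117.
Year 1: ⌊$88,617 × 125%/6⌋ = $18,461. Book value $70,156.
Year 2: ⌊$70,156 × 125%/6⌋ = $14,615. Book value $55,541.
Year 3: ⌊$55,541 × 125%/6⌋ = $11,571. Book value $43,970.

$43,970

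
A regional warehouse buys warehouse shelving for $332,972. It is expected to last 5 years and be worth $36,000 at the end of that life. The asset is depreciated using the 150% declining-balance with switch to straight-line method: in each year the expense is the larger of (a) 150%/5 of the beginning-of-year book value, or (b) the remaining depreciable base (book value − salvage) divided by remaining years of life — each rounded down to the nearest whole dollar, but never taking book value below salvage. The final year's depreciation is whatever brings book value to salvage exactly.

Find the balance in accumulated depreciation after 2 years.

Depreciable base = $332,972 − $36,000 = $296,972.
Year 1: DB = ⌊$332,972 × 150%/5⌋ = $99,891; SL = ⌊$296,972/5⌋ = $59,394 → take DB $99,891. Book value $233,081.
Year 2: DB = ⌊$233,081 × 150%/5⌋ = $69,924; SL = ⌊$197,081/4⌋ = $49,270 → take DB $69,924. Book value $163,157.
Accumulated through year 2 = $332,972 − $163,157 = $169,815.

$169,815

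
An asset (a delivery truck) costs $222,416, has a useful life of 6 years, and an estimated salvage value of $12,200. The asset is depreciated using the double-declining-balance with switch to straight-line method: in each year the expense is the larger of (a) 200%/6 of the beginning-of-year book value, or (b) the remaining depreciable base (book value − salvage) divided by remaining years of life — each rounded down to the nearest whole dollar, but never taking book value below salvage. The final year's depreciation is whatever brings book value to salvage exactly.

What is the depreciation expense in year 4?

Depreciable base = $222,416 − $12,200 = $210,216.
Year 1: DB = ⌊$222,416 × 200%/6⌋ = $74,138; SL = ⌊$210,216/6⌋ = $35,036 → take DB $74,138. Book value $148,278.
Year 2: DB = ⌊$148,278 × 200%/6⌋ = $49,426; SL = ⌊$136,078/5⌋ = $27,215 → take DB $49,426. Book value $98,852.
Year 3: DB = ⌊$98,852 × 200%/6⌋ = $32,950; SL = ⌊$86,652/4⌋ = $21,663 → take DB $32,950. Book value $65,902.
Year 4: DB = ⌊$65,902 × 200%/6⌋ = $21,967; SL = ⌊$53,702/3⌋ = $17,900 → take DB $21,967. Book value $43,935.

$21,967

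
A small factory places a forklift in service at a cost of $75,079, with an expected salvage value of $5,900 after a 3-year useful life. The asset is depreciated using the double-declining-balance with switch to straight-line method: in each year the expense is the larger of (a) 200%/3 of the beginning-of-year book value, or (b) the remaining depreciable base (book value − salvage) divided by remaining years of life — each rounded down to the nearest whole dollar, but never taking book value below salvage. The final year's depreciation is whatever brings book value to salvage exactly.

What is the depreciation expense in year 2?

$16,684

Depreciable base = $75,079 − $5,900 = $69,179.
Year 1: DB = ⌊$75,079 × 200%/3⌋ = $50,052; SL = ⌊$69,179/3⌋ = $23,059 → take DB $50,052. Book value $25,027.
Year 2: DB = ⌊$25,027 × 200%/3⌋ = $16,684; SL = ⌊$19,127/2⌋ = $9,563 → take DB $16,684. Book value $8,343.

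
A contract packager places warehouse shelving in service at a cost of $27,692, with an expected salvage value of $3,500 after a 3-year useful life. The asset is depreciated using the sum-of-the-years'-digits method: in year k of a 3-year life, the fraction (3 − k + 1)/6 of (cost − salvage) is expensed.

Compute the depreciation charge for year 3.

Depreciable base = $27,692 − $3,500 = $24,192.
Sum of the years' digits = 3+2+1 = 6.
Year 1: $24,192 × 3/6 = $12,096. Book value $15,596.
Year 2: $24,192 × 2/6 = $8,064. Book value $7,532.
Year 3: $24,192 × 1/6 = $4,032. Book value $3,500.

$4,032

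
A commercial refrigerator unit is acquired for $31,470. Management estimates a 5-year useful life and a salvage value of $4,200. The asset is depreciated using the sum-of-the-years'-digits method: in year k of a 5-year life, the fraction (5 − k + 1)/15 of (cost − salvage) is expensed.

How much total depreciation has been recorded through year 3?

Depreciable base = $31,470 − $4,200 = $27,270.
Sum of the years' digits = 5+4+3+2+1 = 15.
Year 1: $27,270 × 5/15 = $9,090. Book value $22,380.
Year 2: $27,270 × 4/15 = $7,272. Book value $15,108.
Year 3: $27,270 × 3/15 = $5,454. Book value $9,654.
Accumulated through year 3 = $31,470 − $9,654 = $21,816.

$21,816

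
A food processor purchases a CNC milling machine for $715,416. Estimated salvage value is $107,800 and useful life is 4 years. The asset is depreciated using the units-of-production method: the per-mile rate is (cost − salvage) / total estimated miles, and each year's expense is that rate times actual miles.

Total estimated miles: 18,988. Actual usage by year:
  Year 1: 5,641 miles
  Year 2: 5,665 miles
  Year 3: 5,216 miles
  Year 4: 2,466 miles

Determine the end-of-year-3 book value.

Depreciable base = $715,416 − $107,800 = $607,616.
Rate = $607,616 / 18,988 miles = $32 per mile.
Year 1: 5,641 × $32 = $180,512. Book value $534,904.
Year 2: 5,665 × $32 = $181,280. Book value $353,624.
Year 3: 5,216 × $32 = $166,912. Book value $186,712.

$186,712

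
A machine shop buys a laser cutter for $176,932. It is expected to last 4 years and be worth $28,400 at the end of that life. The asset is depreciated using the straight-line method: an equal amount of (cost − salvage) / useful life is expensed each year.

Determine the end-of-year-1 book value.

Depreciable base = $176,932 − $28,400 = $148,532.
Annual expense = $148,532 / 4 = $37,133.
End of year 1: book value $139,799.

$139,799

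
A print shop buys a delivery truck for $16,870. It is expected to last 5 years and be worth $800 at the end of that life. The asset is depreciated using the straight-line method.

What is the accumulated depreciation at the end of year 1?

$3,214

Depreciable base = $16,870 − $800 = $16,070.
Annual expense = $16,070 / 5 = $3,214.
End of year 1: book value $13,656.
Accumulated through year 1 = $16,870 − $13,656 = $3,214.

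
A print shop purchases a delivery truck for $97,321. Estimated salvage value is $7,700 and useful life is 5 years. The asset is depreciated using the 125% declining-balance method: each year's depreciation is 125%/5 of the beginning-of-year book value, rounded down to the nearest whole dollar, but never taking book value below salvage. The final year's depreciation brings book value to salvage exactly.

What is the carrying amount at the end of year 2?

$54,744

Depreciable base = $97,321 − $7,700 = $89,621.
Year 1: ⌊$97,321 × 125%/5⌋ = $24,330. Book value $72,991.
Year 2: ⌊$72,991 × 125%/5⌋ = $18,247. Book value $54,744.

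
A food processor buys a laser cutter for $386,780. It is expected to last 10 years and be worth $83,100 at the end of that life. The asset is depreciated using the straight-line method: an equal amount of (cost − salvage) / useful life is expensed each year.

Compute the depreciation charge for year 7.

Depreciable base = $386,780 − $83,100 = $303,680.
Annual expense = $303,680 / 10 = $30,368.

$30,368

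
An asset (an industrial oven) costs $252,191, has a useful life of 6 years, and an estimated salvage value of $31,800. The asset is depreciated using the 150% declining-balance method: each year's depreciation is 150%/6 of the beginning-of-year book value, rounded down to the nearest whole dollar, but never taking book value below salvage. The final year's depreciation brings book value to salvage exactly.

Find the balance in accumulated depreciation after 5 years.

Depreciable base = $252,191 − $31,800 = $220,391.
Year 1: ⌊$252,191 × 150%/6⌋ = $63,047. Book value $189,144.
Year 2: ⌊$189,144 × 150%/6⌋ = $47,286. Book value $141,858.
Year 3: ⌊$141,858 × 150%/6⌋ = $35,464. Book value $106,394.
Year 4: ⌊$106,394 × 150%/6⌋ = $26,598. Book value $79,796.
Year 5: ⌊$79,796 × 150%/6⌋ = $19,949. Book value $59,847.
Accumulated through year 5 = $252,191 − $59,847 = $192,344.

$192,344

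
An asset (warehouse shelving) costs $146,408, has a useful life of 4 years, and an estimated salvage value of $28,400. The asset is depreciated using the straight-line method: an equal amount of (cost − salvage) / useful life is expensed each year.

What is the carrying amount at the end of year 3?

$57,902

Depreciable base = $146,408 − $28,400 = $118,008.
Annual expense = $118,008 / 4 = $29,502.
End of year 1: book value $116,906.
End of year 2: book value $87,404.
End of year 3: book value $57,902.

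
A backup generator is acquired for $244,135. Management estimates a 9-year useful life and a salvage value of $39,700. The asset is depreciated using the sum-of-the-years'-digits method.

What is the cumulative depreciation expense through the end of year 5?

$159,005

Depreciable base = $244,135 − $39,700 = $204,435.
Sum of the years' digits = 9+8+7+6+5+4+3+2+1 = 45.
Year 1: $204,435 × 9/45 = $40,887. Book value $203,248.
Year 2: $204,435 × 8/45 = $36,344. Book value $166,904.
Year 3: $204,435 × 7/45 = $31,801. Book value $135,103.
Year 4: $204,435 × 6/45 = $27,258. Book value $107,845.
Year 5: $204,435 × 5/45 = $22,715. Book value $85,130.
Accumulated through year 5 = $244,135 − $85,130 = $159,005.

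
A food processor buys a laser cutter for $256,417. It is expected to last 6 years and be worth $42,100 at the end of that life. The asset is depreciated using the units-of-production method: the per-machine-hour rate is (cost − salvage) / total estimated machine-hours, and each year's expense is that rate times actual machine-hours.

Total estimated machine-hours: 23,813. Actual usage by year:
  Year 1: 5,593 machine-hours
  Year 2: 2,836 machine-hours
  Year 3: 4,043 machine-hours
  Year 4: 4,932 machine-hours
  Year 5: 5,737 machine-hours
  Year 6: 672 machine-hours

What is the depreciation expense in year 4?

Depreciable base = $256,417 − $42,100 = $214,317.
Rate = $214,317 / 23,813 machine-hours = $9 per machine-hour.
Year 1: 5,593 × $9 = $50,337. Book value $206,080.
Year 2: 2,836 × $9 = $25,524. Book value $180,556.
Year 3: 4,043 × $9 = $36,387. Book value $144,169.
Year 4: 4,932 × $9 = $44,388. Book value $99,781.

$44,388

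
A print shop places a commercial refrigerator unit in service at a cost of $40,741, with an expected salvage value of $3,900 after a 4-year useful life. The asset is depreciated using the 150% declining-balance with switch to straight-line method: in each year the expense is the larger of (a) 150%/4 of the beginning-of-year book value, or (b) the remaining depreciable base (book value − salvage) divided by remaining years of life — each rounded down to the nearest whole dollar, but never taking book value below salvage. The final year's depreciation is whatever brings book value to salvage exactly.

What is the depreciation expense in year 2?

$9,549

Depreciable base = $40,741 − $3,900 = $36,841.
Year 1: DB = ⌊$40,741 × 150%/4⌋ = $15,277; SL = ⌊$36,841/4⌋ = $9,210 → take DB $15,277. Book value $25,464.
Year 2: DB = ⌊$25,464 × 150%/4⌋ = $9,549; SL = ⌊$21,564/3⌋ = $7,188 → take DB $9,549. Book value $15,915.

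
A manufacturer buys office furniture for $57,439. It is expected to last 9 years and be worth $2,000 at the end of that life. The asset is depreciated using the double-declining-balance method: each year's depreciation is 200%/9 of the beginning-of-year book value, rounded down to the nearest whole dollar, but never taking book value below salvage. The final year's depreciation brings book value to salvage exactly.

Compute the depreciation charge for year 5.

Depreciable base = $57,439 − $2,000 = $55,439.
Year 1: ⌊$57,439 × 200%/9⌋ = $12,764. Book value $44,675.
Year 2: ⌊$44,675 × 200%/9⌋ = $9,927. Book value $34,748.
Year 3: ⌊$34,748 × 200%/9⌋ = $7,721. Book value $27,027.
Year 4: ⌊$27,027 × 200%/9⌋ = $6,006. Book value $21,021.
Year 5: ⌊$21,021 × 200%/9⌋ = $4,671. Book value $16,350.

$4,671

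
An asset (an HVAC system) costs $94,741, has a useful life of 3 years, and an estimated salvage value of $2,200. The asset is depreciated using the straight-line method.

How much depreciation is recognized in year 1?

Depreciable base = $94,741 − $2,200 = $92,541.
Annual expense = $92,541 / 3 = $30,847.

$30,847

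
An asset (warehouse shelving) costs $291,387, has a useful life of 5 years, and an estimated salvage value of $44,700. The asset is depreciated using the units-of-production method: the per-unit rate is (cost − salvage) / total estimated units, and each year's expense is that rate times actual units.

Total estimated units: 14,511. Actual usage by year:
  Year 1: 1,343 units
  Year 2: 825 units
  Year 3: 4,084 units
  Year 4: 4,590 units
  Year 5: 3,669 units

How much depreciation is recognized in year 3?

Depreciable base = $291,387 − $44,700 = $246,687.
Rate = $246,687 / 14,511 units = $17 per unit.
Year 1: 1,343 × $17 = $22,831. Book value $268,556.
Year 2: 825 × $17 = $14,025. Book value $254,531.
Year 3: 4,084 × $17 = $69,428. Book value $185,103.

$69,428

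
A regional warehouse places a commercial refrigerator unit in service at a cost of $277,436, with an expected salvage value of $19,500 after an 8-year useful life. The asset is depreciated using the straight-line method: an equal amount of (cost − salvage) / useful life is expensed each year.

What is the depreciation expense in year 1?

Depreciable base = $277,436 − $19,500 = $257,936.
Annual expense = $257,936 / 8 = $32,242.

$32,242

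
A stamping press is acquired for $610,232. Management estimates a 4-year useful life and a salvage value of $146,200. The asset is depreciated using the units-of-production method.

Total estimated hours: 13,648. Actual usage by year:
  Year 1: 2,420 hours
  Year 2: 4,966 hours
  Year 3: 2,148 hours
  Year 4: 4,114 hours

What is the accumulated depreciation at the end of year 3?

$324,156

Depreciable base = $610,232 − $146,200 = $464,032.
Rate = $464,032 / 13,648 hours = $34 per hour.
Year 1: 2,420 × $34 = $82,280. Book value $527,952.
Year 2: 4,966 × $34 = $168,844. Book value $359,108.
Year 3: 2,148 × $34 = $73,032. Book value $286,076.
Accumulated through year 3 = $610,232 − $286,076 = $324,156.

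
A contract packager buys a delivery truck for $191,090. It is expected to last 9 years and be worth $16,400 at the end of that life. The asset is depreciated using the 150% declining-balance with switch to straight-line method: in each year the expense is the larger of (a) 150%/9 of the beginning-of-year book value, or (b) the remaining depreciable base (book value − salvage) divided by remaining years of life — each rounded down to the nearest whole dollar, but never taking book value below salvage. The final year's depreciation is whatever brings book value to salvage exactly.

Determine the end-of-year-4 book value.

Depreciable base = $191,090 − $16,400 = $174,690.
Year 1: DB = ⌊$191,090 × 150%/9⌋ = $31,848; SL = ⌊$174,690/9⌋ = $19,410 → take DB $31,848. Book value $159,242.
Year 2: DB = ⌊$159,242 × 150%/9⌋ = $26,540; SL = ⌊$142,842/8⌋ = $17,855 → take DB $26,540. Book value $132,702.
Year 3: DB = ⌊$132,702 × 150%/9⌋ = $22,117; SL = ⌊$116,302/7⌋ = $16,614 → take DB $22,117. Book value $110,585.
Year 4: DB = ⌊$110,585 × 150%/9⌋ = $18,430; SL = ⌊$94,185/6⌋ = $15,697 → take DB $18,430. Book value $92,155.

$92,155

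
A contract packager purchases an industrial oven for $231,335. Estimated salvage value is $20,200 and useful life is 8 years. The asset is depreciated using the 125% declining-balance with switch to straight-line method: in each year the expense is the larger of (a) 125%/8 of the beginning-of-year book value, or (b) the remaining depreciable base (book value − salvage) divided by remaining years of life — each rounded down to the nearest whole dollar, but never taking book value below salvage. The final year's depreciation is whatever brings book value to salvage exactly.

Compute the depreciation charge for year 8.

Depreciable base = $231,335 − $20,200 = $211,135.
Year 1: DB = ⌊$231,335 × 125%/8⌋ = $36,146; SL = ⌊$211,135/8⌋ = $26,391 → take DB $36,146. Book value $195,189.
Year 2: DB = ⌊$195,189 × 125%/8⌋ = $30,498; SL = ⌊$174,989/7⌋ = $24,998 → take DB $30,498. Book value $164,691.
Year 3: DB = ⌊$164,691 × 125%/8⌋ = $25,732; SL = ⌊$144,491/6⌋ = $24,081 → take DB $25,732. Book value $138,959.
Year 4: DB = ⌊$138,959 × 125%/8⌋ = $21,712; SL = ⌊$118,759/5⌋ = $23,751 → take SL $23,751. Book value $115,208.
Year 5: DB = ⌊$115,208 × 125%/8⌋ = $18,001; SL = ⌊$95,008/4⌋ = $23,752 → take SL $23,752. Book value $91,456.
Year 6: DB = ⌊$91,456 × 125%/8⌋ = $14,290; SL = ⌊$71,256/3⌋ = $23,752 → take SL $23,752. Book value $67,704.
Year 7: DB = ⌊$67,704 × 125%/8⌋ = $10,578; SL = ⌊$47,504/2⌋ = $23,752 → take SL $23,752. Book value $43,952.
Year 8 (final): $43,952 − $20,200 = $23,752. Book value $20,200.

$23,752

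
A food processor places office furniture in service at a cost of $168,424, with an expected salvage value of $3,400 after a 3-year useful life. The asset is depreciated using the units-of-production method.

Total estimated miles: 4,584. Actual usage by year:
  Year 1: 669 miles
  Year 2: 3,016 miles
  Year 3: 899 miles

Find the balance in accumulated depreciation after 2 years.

$132,660

Depreciable base = $168,424 − $3,400 = $165,024.
Rate = $165,024 / 4,584 miles = $36 per mile.
Year 1: 669 × $36 = $24,084. Book value $144,340.
Year 2: 3,016 × $36 = $108,576. Book value $35,764.
Accumulated through year 2 = $168,424 − $35,764 = $132,660.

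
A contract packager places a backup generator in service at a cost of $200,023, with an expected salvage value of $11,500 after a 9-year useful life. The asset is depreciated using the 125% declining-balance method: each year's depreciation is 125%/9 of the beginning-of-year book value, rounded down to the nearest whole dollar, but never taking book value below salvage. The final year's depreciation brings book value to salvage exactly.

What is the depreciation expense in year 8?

$9,753

Depreciable base = $200,023 − $11,500 = $188,523.
Year 1: ⌊$200,023 × 125%/9⌋ = $27,780. Book value $172,243.
Year 2: ⌊$172,243 × 125%/9⌋ = $23,922. Book value $148,321.
Year 3: ⌊$148,321 × 125%/9⌋ = $20,600. Book value $127,721.
Year 4: ⌊$127,721 × 125%/9⌋ = $17,739. Book value $109,982.
Year 5: ⌊$109,982 × 125%/9⌋ = $15,275. Book value $94,707.
Year 6: ⌊$94,707 × 125%/9⌋ = $13,153. Book value $81,554.
Year 7: ⌊$81,554 × 125%/9⌋ = $11,326. Book value $70,228.
Year 8: ⌊$70,228 × 125%/9⌋ = $9,753. Book value $60,475.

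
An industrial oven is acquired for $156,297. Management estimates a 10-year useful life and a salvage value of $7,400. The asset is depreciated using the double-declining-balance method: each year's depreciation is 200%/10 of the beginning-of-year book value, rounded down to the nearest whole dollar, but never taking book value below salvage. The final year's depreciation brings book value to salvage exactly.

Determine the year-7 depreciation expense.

$8,194

Depreciable base = $156,297 − $7,400 = $148,897.
Year 1: ⌊$156,297 × 200%/10⌋ = $31,259. Book value $125,038.
Year 2: ⌊$125,038 × 200%/10⌋ = $25,007. Book value $100,031.
Year 3: ⌊$100,031 × 200%/10⌋ = $20,006. Book value $80,025.
Year 4: ⌊$80,025 × 200%/10⌋ = $16,005. Book value $64,020.
Year 5: ⌊$64,020 × 200%/10⌋ = $12,804. Book value $51,216.
Year 6: ⌊$51,216 × 200%/10⌋ = $10,243. Book value $40,973.
Year 7: ⌊$40,973 × 200%/10⌋ = $8,194. Book value $32,779.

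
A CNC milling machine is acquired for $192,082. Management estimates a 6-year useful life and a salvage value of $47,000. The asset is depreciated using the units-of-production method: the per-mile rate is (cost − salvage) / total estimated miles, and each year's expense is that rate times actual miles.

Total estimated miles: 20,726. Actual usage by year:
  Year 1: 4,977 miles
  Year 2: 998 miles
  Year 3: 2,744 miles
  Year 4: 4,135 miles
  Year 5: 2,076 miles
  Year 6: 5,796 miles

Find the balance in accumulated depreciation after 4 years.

Depreciable base = $192,082 − $47,000 = $145,082.
Rate = $145,082 / 20,726 miles = $7 per mile.
Year 1: 4,977 × $7 = $34,839. Book value $157,243.
Year 2: 998 × $7 = $6,986. Book value $150,257.
Year 3: 2,744 × $7 = $19,208. Book value $131,049.
Year 4: 4,135 × $7 = $28,945. Book value $102,104.
Accumulated through year 4 = $192,082 − $102,104 = $89,978.

$89,978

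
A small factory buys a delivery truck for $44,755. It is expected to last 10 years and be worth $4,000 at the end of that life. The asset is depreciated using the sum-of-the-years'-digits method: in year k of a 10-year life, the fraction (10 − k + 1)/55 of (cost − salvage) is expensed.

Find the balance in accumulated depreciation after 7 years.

Depreciable base = $44,755 − $4,000 = $40,755.
Sum of the years' digits = 10+9+8+7+6+5+4+3+2+1 = 55.
Year 1: $40,755 × 10/55 = $7,410. Book value $37,345.
Year 2: $40,755 × 9/55 = $6,669. Book value $30,676.
Year 3: $40,755 × 8/55 = $5,928. Book value $24,748.
Year 4: $40,755 × 7/55 = $5,187. Book value $19,561.
Year 5: $40,755 × 6/55 = $4,446. Book value $15,115.
Year 6: $40,755 × 5/55 = $3,705. Book value $11,410.
Year 7: $40,755 × 4/55 = $2,964. Book value $8,446.
Accumulated through year 7 = $44,755 − $8,446 = $36,309.

$36,309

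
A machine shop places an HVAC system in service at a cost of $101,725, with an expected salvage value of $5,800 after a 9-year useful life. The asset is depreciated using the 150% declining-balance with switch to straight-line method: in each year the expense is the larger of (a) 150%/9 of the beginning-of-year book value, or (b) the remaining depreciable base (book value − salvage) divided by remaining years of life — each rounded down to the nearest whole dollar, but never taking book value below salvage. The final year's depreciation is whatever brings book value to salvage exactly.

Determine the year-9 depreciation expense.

$8,652

Depreciable base = $101,725 − $5,800 = $95,925.
Year 1: DB = ⌊$101,725 × 150%/9⌋ = $16,954; SL = ⌊$95,925/9⌋ = $10,658 → take DB $16,954. Book value $84,771.
Year 2: DB = ⌊$84,771 × 150%/9⌋ = $14,128; SL = ⌊$78,971/8⌋ = $9,871 → take DB $14,128. Book value $70,643.
Year 3: DB = ⌊$70,643 × 150%/9⌋ = $11,773; SL = ⌊$64,843/7⌋ = $9,263 → take DB $11,773. Book value $58,870.
Year 4: DB = ⌊$58,870 × 150%/9⌋ = $9,811; SL = ⌊$53,070/6⌋ = $8,845 → take DB $9,811. Book value $49,059.
Year 5: DB = ⌊$49,059 × 150%/9⌋ = $8,176; SL = ⌊$43,259/5⌋ = $8,651 → take SL $8,651. Book value $40,408.
Year 6: DB = ⌊$40,408 × 150%/9⌋ = $6,734; SL = ⌊$34,608/4⌋ = $8,652 → take SL $8,652. Book value $31,756.
Year 7: DB = ⌊$31,756 × 150%/9⌋ = $5,292; SL = ⌊$25,956/3⌋ = $8,652 → take SL $8,652. Book value $23,104.
Year 8: DB = ⌊$23,104 × 150%/9⌋ = $3,850; SL = ⌊$17,304/2⌋ = $8,652 → take SL $8,652. Book value $14,452.
Year 9 (final): $14,452 − $5,800 = $8,652. Book value $5,800.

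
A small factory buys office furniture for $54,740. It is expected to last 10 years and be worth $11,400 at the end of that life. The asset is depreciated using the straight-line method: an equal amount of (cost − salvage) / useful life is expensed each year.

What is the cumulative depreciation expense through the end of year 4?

Depreciable base = $54,740 − $11,400 = $43,340.
Annual expense = $43,340 / 10 = $4,334.
End of year 1: book value $50,406.
End of year 2: book value $46,072.
End of year 3: book value $41,738.
End of year 4: book value $37,404.
Accumulated through year 4 = $54,740 − $37,404 = $17,336.

$17,336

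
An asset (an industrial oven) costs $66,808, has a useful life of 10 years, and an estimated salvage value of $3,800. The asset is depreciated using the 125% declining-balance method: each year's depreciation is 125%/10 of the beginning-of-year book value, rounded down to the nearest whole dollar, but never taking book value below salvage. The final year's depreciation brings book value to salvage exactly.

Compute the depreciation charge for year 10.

Depreciable base = $66,808 − $3,800 = $63,008.
Year 1: ⌊$66,808 × 125%/10⌋ = $8,351. Book value $58,457.
Year 2: ⌊$58,457 × 125%/10⌋ = $7,307. Book value $51,150.
Year 3: ⌊$51,150 × 125%/10⌋ = $6,393. Book value $44,757.
Year 4: ⌊$44,757 × 125%/10⌋ = $5,594. Book value $39,163.
Year 5: ⌊$39,163 × 125%/10⌋ = $4,895. Book value $34,268.
Year 6: ⌊$34,268 × 125%/10⌋ = $4,283. Book value $29,985.
Year 7: ⌊$29,985 × 125%/10⌋ = $3,748. Book value $26,237.
Year 8: ⌊$26,237 × 125%/10⌋ = $3,279. Book value $22,958.
Year 9: ⌊$22,958 × 125%/10⌋ = $2,869. Book value $20,089.
Year 10 (final): $20,089 − $3,800 = $16,289. Book value $3,800.

$16,289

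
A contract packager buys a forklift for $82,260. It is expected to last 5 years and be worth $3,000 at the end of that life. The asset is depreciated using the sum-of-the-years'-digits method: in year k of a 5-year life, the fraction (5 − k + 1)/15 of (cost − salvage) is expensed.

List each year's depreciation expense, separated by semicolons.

$26,420; $21,136; $15,852; $10,568; $5,284

Depreciable base = $82,260 − $3,000 = $79,260.
Sum of the years' digits = 5+4+3+2+1 = 15.
Year 1: $79,260 × 5/15 = $26,420. Book value $55,840.
Year 2: $79,260 × 4/15 = $21,136. Book value $34,704.
Year 3: $79,260 × 3/15 = $15,852. Book value $18,852.
Year 4: $79,260 × 2/15 = $10,568. Book value $8,284.
Year 5: $79,260 × 1/15 = $5,284. Book value $3,000.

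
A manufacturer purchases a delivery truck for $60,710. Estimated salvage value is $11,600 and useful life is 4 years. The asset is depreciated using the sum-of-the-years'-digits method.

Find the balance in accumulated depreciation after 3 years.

$44,199

Depreciable base = $60,710 − $11,600 = $49,110.
Sum of the years' digits = 4+3+2+1 = 10.
Year 1: $49,110 × 4/10 = $19,644. Book value $41,066.
Year 2: $49,110 × 3/10 = $14,733. Book value $26,333.
Year 3: $49,110 × 2/10 = $9,822. Book value $16,511.
Accumulated through year 3 = $60,710 − $16,511 = $44,199.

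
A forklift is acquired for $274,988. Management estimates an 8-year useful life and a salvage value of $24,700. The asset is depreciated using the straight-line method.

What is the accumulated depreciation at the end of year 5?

$156,430

Depreciable base = $274,988 − $24,700 = $250,288.
Annual expense = $250,288 / 8 = $31,286.
End of year 1: book value $243,702.
End of year 2: book value $212,416.
End of year 3: book value $181,130.
End of year 4: book value $149,844.
End of year 5: book value $118,558.
Accumulated through year 5 = $274,988 − $118,558 = $156,430.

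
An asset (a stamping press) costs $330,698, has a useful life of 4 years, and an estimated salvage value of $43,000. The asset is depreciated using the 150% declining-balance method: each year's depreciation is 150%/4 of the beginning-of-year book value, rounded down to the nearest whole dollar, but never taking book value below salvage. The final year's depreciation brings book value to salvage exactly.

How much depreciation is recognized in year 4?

$37,738

Depreciable base = $330,698 − $43,000 = $287,698.
Year 1: ⌊$330,698 × 150%/4⌋ = $124,011. Book value $206,687.
Year 2: ⌊$206,687 × 150%/4⌋ = $77,507. Book value $129,180.
Year 3: ⌊$129,180 × 150%/4⌋ = $48,442. Book value $80,738.
Year 4 (final): $80,738 − $43,000 = $37,738. Book value $43,000.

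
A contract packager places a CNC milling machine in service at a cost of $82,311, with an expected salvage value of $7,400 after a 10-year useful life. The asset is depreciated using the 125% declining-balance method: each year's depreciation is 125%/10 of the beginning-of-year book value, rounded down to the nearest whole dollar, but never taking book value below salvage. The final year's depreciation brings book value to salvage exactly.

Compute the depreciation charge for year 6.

Depreciable base = $82,311 − $7,400 = $74,911.
Year 1: ⌊$82,311 × 125%/10⌋ = $10,288. Book value $72,023.
Year 2: ⌊$72,023 × 125%/10⌋ = $9,002. Book value $63,021.
Year 3: ⌊$63,021 × 125%/10⌋ = $7,877. Book value $55,144.
Year 4: ⌊$55,144 × 125%/10⌋ = $6,893. Book value $48,251.
Year 5: ⌊$48,251 × 125%/10⌋ = $6,031. Book value $42,220.
Year 6: ⌊$42,220 × 125%/10⌋ = $5,277. Book value $36,943.

$5,277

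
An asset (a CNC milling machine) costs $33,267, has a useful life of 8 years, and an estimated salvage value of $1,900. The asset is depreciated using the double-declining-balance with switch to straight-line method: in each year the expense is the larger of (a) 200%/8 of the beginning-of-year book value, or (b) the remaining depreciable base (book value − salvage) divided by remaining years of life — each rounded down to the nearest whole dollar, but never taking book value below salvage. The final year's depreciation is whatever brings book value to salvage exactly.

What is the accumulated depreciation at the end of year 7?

$29,368

Depreciable base = $33,267 − $1,900 = $31,367.
Year 1: DB = ⌊$33,267 × 200%/8⌋ = $8,316; SL = ⌊$31,367/8⌋ = $3,920 → take DB $8,316. Book value $24,951.
Year 2: DB = ⌊$24,951 × 200%/8⌋ = $6,237; SL = ⌊$23,051/7⌋ = $3,293 → take DB $6,237. Book value $18,714.
Year 3: DB = ⌊$18,714 × 200%/8⌋ = $4,678; SL = ⌊$16,814/6⌋ = $2,802 → take DB $4,678. Book value $14,036.
Year 4: DB = ⌊$14,036 × 200%/8⌋ = $3,509; SL = ⌊$12,136/5⌋ = $2,427 → take DB $3,509. Book value $10,527.
Year 5: DB = ⌊$10,527 × 200%/8⌋ = $2,631; SL = ⌊$8,627/4⌋ = $2,156 → take DB $2,631. Book value $7,896.
Year 6: DB = ⌊$7,896 × 200%/8⌋ = $1,974; SL = ⌊$5,996/3⌋ = $1,998 → take SL $1,998. Book value $5,898.
Year 7: DB = ⌊$5,898 × 200%/8⌋ = $1,474; SL = ⌊$3,998/2⌋ = $1,999 → take SL $1,999. Book value $3,899.
Accumulated through year 7 = $33,267 − $3,899 = $29,368.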